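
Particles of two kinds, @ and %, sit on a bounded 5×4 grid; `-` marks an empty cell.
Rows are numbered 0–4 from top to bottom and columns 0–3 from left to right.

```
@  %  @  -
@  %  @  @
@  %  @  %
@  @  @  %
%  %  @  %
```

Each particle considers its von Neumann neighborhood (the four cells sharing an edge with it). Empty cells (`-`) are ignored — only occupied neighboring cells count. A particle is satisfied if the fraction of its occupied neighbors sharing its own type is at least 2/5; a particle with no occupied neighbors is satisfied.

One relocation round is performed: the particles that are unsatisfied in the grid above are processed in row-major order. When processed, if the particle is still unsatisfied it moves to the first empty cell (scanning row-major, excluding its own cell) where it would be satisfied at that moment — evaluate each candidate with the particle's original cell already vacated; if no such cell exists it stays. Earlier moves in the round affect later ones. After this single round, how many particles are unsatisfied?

3

Initially unsatisfied (in order): (0,1), (2,1), (2,3), (4,1), (4,2).
  (0,1): no empty cell satisfies it; stays.
  (2,1): no empty cell satisfies it; stays.
  (2,3): no empty cell satisfies it; stays.
  (4,1): no empty cell satisfies it; stays.
  (4,2) → (0,3).
Resulting grid:
@ % @ @
@ % @ @
@ % @ %
@ @ @ %
% % - %
Unsatisfied now: (0,1), (2,1), (2,3).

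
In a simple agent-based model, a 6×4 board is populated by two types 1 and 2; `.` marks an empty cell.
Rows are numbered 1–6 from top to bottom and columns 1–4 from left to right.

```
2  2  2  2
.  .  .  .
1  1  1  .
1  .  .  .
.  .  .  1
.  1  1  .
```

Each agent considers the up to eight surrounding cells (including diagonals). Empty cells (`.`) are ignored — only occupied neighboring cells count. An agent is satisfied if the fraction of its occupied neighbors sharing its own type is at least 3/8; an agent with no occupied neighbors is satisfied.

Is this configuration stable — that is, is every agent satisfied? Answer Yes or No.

(1,1)2 1/1 ok
(1,2)2 2/2 ok
(1,3)2 2/2 ok
(1,4)2 1/1 ok
(3,1)1 2/2 ok
(3,2)1 3/3 ok
(3,3)1 1/1 ok
(4,1)1 2/2 ok
(5,4)1 1/1 ok
(6,2)1 1/1 ok
(6,3)1 2/2 ok
All meet the threshold, so the configuration is stable.

Yes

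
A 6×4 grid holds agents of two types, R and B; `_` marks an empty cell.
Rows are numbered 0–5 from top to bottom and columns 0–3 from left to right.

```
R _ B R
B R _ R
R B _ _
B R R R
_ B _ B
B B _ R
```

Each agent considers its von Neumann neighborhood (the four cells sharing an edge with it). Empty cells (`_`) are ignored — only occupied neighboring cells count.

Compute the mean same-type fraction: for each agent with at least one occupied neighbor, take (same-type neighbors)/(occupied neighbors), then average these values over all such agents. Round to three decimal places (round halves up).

0.338

Row 0: (0,0)R 0/1 · (0,2)B 0/1 · (0,3)R 1/2
Row 1: (1,0)B 0/3 · (1,1)R 0/2 · (1,3)R 1/1
Row 2: (2,0)R 0/3 · (2,1)B 0/3
Row 3: (3,0)B 0/2 · (3,1)R 1/4 · (3,2)R 2/2 · (3,3)R 1/2
Row 4: (4,1)B 1/2 · (4,3)B 0/2
Row 5: (5,0)B 1/1 · (5,1)B 2/2 · (5,3)R 0/1
Sum over 17 agents: 0/1 + 0/1 + 1/2 + 0/3 + 0/2 + 1/1 + 0/3 + 0/3 + 0/2 + 1/4 + 2/2 + 1/2 + 1/2 + 0/2 + 1/1 + 2/2 + 0/1 = 23/4; mean = 23/4 ÷ 17 = 23/68 = 0.338235… → 0.338.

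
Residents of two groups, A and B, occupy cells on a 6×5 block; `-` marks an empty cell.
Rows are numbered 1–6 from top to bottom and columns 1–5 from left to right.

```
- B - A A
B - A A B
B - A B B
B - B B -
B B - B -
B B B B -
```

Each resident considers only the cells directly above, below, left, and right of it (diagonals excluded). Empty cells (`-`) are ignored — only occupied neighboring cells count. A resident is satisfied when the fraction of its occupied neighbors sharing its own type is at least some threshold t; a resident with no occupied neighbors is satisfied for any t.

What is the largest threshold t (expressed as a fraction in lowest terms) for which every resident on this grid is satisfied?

Row 1: (1,2)B — no occupied neighbors · (1,4)A 2/2 · (1,5)A 1/2
Row 2: (2,1)B 1/1 · (2,3)A 2/2 · (2,4)A 2/4 · (2,5)B 1/3
Row 3: (3,1)B 2/2 · (3,3)A 1/3 · (3,4)B 2/4 · (3,5)B 2/2
Row 4: (4,1)B 2/2 · (4,3)B 1/2 · (4,4)B 3/3
Row 5: (5,1)B 3/3 · (5,2)B 2/2 · (5,4)B 2/2
Row 6: (6,1)B 2/2 · (6,2)B 3/3 · (6,3)B 2/2 · (6,4)B 2/2
The smallest same-type fraction is 1/3 at (2,5), which reduces to 1/3. Any threshold above that leaves this resident unsatisfied.

1/3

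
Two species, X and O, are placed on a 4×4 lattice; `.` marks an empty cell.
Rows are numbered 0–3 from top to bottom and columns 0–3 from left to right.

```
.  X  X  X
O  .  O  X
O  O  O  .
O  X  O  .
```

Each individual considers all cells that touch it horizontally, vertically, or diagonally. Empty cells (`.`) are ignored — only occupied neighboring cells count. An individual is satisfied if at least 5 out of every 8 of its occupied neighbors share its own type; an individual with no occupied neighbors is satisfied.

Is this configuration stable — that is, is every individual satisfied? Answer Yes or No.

No

Row 0: (0,1)X 1/3 not · (0,2)X 3/4 satisfied · (0,3)X 2/3 satisfied
Row 1: (1,0)O 2/3 satisfied · (1,2)O 2/6 not · (1,3)X 2/4 not
Row 2: (2,0)O 3/4 satisfied · (2,1)O 6/7 satisfied · (2,2)O 3/5 not
Row 3: (3,0)O 2/3 satisfied · (3,1)X 0/5 not · (3,2)O 2/3 satisfied
For instance (0,1) has only 1/3 same-type neighbors, below 5/8.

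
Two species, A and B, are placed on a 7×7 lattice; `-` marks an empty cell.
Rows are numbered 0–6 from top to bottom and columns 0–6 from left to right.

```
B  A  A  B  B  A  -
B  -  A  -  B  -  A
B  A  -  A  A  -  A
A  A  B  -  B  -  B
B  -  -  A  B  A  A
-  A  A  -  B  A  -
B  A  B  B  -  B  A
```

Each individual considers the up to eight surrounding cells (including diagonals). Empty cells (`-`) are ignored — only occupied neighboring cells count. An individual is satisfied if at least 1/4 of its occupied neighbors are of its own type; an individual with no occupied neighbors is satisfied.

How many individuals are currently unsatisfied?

Row 0: (0,0)B 1/2 satisfied · (0,1)A 2/4 satisfied · (0,2)A 2/3 satisfied · (0,3)B 2/4 satisfied · (0,4)B 2/3 satisfied · (0,5)A 1/3 satisfied
Row 1: (1,0)B 2/4 satisfied · (1,2)A 4/5 satisfied · (1,4)B 2/5 satisfied · (1,6)A 2/2 satisfied
Row 2: (2,0)B 1/4 satisfied · (2,1)A 3/6 satisfied · (2,3)A 2/5 satisfied · (2,4)A 1/3 satisfied · (2,6)A 1/2 satisfied
Row 3: (3,0)A 2/4 satisfied · (3,1)A 2/5 satisfied · (3,2)B 0/4 not · (3,4)B 1/5 not · (3,6)B 0/3 not
Row 4: (4,0)B 0/3 not · (4,3)A 1/5 not · (4,4)B 2/5 satisfied · (4,5)A 2/6 satisfied · (4,6)A 2/3 satisfied
Row 5: (5,1)A 2/5 satisfied · (5,2)A 3/5 satisfied · (5,4)B 3/6 satisfied · (5,5)A 3/6 satisfied
Row 6: (6,0)B 0/2 not · (6,1)A 2/4 satisfied · (6,2)B 1/4 satisfied · (6,3)B 2/3 satisfied · (6,5)B 1/3 satisfied · (6,6)A 1/2 satisfied
Unsatisfied: (3,2), (3,4), (3,6), (4,0), (4,3), (6,0) — 6 in total.

6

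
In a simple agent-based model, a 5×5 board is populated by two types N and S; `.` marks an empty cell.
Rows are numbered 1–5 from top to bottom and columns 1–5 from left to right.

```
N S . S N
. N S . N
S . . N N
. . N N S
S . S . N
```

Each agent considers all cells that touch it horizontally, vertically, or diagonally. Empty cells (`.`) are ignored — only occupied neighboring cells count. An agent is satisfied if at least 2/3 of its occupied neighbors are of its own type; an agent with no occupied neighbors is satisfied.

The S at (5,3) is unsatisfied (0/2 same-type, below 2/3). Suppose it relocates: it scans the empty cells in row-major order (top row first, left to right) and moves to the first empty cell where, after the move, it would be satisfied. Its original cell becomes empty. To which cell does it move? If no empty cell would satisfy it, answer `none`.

(1,3)

Vacating (5,3). Empty cells in order:
  (1,3): 3/4 same-type → satisfied — stop here.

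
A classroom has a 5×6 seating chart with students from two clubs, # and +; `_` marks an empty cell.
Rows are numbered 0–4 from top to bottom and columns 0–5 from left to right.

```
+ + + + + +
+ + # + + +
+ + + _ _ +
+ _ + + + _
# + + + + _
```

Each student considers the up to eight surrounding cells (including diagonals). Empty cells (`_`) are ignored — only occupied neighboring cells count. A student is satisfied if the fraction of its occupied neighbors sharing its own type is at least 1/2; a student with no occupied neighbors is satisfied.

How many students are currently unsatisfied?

2

Row 0: (0,0)+ 3/3 ok · (0,1)+ 4/5 ok · (0,2)+ 4/5 ok · (0,3)+ 4/5 ok · (0,4)+ 5/5 ok · (0,5)+ 3/3 ok
Row 1: (1,0)+ 5/5 ok · (1,1)+ 7/8 ok · (1,2)# 0/7 unhappy · (1,3)+ 5/6 ok · (1,4)+ 6/6 ok · (1,5)+ 4/4 ok
Row 2: (2,0)+ 4/4 ok · (2,1)+ 6/7 ok · (2,2)+ 5/6 ok · (2,5)+ 3/3 ok
Row 3: (3,0)+ 3/4 ok · (3,2)+ 6/6 ok · (3,3)+ 6/6 ok · (3,4)+ 4/4 ok
Row 4: (4,0)# 0/2 unhappy · (4,1)+ 3/4 ok · (4,2)+ 4/4 ok · (4,3)+ 5/5 ok · (4,4)+ 3/3 ok
Unsatisfied: (1,2), (4,0) — 2 in total.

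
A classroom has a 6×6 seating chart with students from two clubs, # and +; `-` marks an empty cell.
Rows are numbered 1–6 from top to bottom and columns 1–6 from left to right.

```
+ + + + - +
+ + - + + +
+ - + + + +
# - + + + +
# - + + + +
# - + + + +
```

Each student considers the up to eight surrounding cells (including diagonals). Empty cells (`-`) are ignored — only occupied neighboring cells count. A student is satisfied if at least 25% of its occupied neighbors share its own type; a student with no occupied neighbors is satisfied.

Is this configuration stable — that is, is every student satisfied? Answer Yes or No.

Yes

Row 1: (1,1)+ 3/3 satisfied · (1,2)+ 4/4 satisfied · (1,3)+ 4/4 satisfied · (1,4)+ 3/3 satisfied · (1,6)+ 2/2 satisfied
Row 2: (2,1)+ 4/4 satisfied · (2,2)+ 6/6 satisfied · (2,4)+ 6/6 satisfied · (2,5)+ 7/7 satisfied · (2,6)+ 4/4 satisfied
Row 3: (3,1)+ 2/3 satisfied · (3,3)+ 5/5 satisfied · (3,4)+ 7/7 satisfied · (3,5)+ 8/8 satisfied · (3,6)+ 5/5 satisfied
Row 4: (4,1)# 1/2 satisfied · (4,3)+ 5/5 satisfied · (4,4)+ 8/8 satisfied · (4,5)+ 8/8 satisfied · (4,6)+ 5/5 satisfied
Row 5: (5,1)# 2/2 satisfied · (5,3)+ 5/5 satisfied · (5,4)+ 8/8 satisfied · (5,5)+ 8/8 satisfied · (5,6)+ 5/5 satisfied
Row 6: (6,1)# 1/1 satisfied · (6,3)+ 3/3 satisfied · (6,4)+ 5/5 satisfied · (6,5)+ 5/5 satisfied · (6,6)+ 3/3 satisfied
All meet the threshold, so the configuration is stable.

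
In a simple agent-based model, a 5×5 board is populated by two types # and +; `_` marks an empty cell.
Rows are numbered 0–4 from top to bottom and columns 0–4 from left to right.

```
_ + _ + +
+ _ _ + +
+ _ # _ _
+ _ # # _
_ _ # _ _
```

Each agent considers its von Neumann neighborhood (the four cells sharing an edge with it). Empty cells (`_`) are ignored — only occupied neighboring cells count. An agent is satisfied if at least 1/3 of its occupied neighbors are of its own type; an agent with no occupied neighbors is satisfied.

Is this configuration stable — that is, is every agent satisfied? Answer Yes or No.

(0,1)+ 0/0 ok
(0,3)+ 2/2 ok
(0,4)+ 2/2 ok
(1,0)+ 1/1 ok
(1,3)+ 2/2 ok
(1,4)+ 2/2 ok
(2,0)+ 2/2 ok
(2,2)# 1/1 ok
(3,0)+ 1/1 ok
(3,2)# 3/3 ok
(3,3)# 1/1 ok
(4,2)# 1/1 ok
All meet the threshold, so the configuration is stable.

Yes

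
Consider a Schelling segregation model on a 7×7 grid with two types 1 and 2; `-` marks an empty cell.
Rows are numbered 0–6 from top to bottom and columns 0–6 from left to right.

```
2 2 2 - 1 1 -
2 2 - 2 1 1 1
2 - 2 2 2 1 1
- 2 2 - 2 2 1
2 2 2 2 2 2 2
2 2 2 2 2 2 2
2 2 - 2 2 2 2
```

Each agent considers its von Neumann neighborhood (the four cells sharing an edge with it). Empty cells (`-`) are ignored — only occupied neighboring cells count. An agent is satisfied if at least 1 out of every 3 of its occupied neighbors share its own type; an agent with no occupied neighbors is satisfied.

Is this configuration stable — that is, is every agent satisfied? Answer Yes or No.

(0,0)2 2/2 ok
(0,1)2 3/3 ok
(0,2)2 1/1 ok
(0,4)1 2/2 ok
(0,5)1 2/2 ok
(1,0)2 3/3 ok
(1,1)2 2/2 ok
(1,3)2 1/2 ok
(1,4)1 2/4 ok
(1,5)1 4/4 ok
(1,6)1 2/2 ok
(2,0)2 1/1 ok
(2,2)2 2/2 ok
(2,3)2 3/3 ok
(2,4)2 2/4 ok
(2,5)1 2/4 ok
(2,6)1 3/3 ok
(3,1)2 2/2 ok
(3,2)2 3/3 ok
(3,4)2 3/3 ok
(3,5)2 2/4 ok
(3,6)1 1/3 ok
(4,0)2 2/2 ok
(4,1)2 4/4 ok
(4,2)2 4/4 ok
(4,3)2 3/3 ok
(4,4)2 4/4 ok
(4,5)2 4/4 ok
(4,6)2 2/3 ok
(5,0)2 3/3 ok
(5,1)2 4/4 ok
(5,2)2 3/3 ok
(5,3)2 4/4 ok
(5,4)2 4/4 ok
(5,5)2 4/4 ok
(5,6)2 3/3 ok
(6,0)2 2/2 ok
(6,1)2 2/2 ok
(6,3)2 2/2 ok
(6,4)2 3/3 ok
(6,5)2 3/3 ok
(6,6)2 2/2 ok
All meet the threshold, so the configuration is stable.

Yes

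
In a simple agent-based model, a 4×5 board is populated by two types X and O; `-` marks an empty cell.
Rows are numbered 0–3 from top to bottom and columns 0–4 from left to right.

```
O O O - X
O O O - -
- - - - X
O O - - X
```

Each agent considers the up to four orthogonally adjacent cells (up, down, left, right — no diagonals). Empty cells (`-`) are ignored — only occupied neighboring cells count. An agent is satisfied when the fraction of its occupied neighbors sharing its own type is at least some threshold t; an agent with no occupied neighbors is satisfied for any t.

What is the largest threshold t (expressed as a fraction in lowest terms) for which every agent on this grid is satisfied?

(0,0)O 2/2
(0,1)O 3/3
(0,2)O 2/2
(0,4)X — no occupied neighbors
(1,0)O 2/2
(1,1)O 3/3
(1,2)O 2/2
(2,4)X 1/1
(3,0)O 1/1
(3,1)O 1/1
(3,4)X 1/1
The smallest same-type fraction is 2/2 at (0,0), which reduces to 1/1. Any threshold above that leaves this agent unsatisfied.

1/1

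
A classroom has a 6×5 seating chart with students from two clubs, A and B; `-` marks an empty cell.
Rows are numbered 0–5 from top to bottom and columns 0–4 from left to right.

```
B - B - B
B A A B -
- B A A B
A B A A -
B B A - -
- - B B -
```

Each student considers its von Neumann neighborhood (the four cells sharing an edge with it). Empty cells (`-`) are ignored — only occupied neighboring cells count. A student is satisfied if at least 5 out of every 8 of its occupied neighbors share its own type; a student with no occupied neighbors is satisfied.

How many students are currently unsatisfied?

13

(0,0)B 1/1 ok
(0,2)B 0/1 unhappy
(0,4)B 0/0 ok
(1,0)B 1/2 unhappy
(1,1)A 1/3 unhappy
(1,2)A 2/4 unhappy
(1,3)B 0/2 unhappy
(2,1)B 1/3 unhappy
(2,2)A 3/4 ok
(2,3)A 2/4 unhappy
(2,4)B 0/1 unhappy
(3,0)A 0/2 unhappy
(3,1)B 2/4 unhappy
(3,2)A 3/4 ok
(3,3)A 2/2 ok
(4,0)B 1/2 unhappy
(4,1)B 2/3 ok
(4,2)A 1/3 unhappy
(5,2)B 1/2 unhappy
(5,3)B 1/1 ok
Unsatisfied: (0,2), (1,0), (1,1), (1,2), (1,3), (2,1), (2,3), (2,4), (3,0), (3,1), (4,0), (4,2), (5,2) — 13 in total.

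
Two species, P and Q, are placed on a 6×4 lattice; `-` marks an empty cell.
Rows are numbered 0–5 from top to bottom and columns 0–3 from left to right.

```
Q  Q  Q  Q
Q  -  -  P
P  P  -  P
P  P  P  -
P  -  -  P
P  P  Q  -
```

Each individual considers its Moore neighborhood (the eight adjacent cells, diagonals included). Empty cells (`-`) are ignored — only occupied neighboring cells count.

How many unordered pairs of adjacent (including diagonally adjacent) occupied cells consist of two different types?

6

Scan each occupied cell's neighbors to the right and below (and the two forward diagonals) so each pair is counted once.
Row 0: Q(0,0)–Q(0,1)= Q(0,0)–Q(1,0)= Q(0,1)–Q(0,2)= Q(0,1)–Q(1,0)= Q(0,2)–Q(0,3)= Q(0,2)–P(1,3)≠ Q(0,3)–P(1,3)≠  → 2/7 unlike.
Row 1: Q(1,0)–P(2,0)≠ Q(1,0)–P(2,1)≠ P(1,3)–P(2,3)=  → 2/3 unlike.
Row 2: P(2,0)–P(2,1)= P(2,0)–P(3,0)= P(2,0)–P(3,1)= P(2,1)–P(3,1)= P(2,1)–P(3,2)= P(2,1)–P(3,0)= P(2,3)–P(3,2)=  → 0/7 unlike.
Row 3: P(3,0)–P(3,1)= P(3,0)–P(4,0)= P(3,1)–P(3,2)= P(3,1)–P(4,0)= P(3,2)–P(4,3)=  → 0/5 unlike.
Row 4: P(4,0)–P(5,0)= P(4,0)–P(5,1)= P(4,3)–Q(5,2)≠  → 1/3 unlike.
Row 5: P(5,0)–P(5,1)= P(5,1)–Q(5,2)≠  → 1/2 unlike.
Total adjacent occupied pairs: 27; unlike-type pairs: 6.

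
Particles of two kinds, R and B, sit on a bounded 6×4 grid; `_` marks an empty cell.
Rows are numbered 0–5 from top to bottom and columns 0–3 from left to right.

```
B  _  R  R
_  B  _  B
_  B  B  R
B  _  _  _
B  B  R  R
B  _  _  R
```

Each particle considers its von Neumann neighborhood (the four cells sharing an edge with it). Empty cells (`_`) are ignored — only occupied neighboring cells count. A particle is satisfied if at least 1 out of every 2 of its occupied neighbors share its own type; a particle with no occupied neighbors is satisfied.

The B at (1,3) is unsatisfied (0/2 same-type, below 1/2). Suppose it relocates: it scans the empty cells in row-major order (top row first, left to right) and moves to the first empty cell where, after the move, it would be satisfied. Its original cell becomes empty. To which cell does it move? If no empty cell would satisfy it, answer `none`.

Vacating (1,3). Empty cells in order:
  (0,1): 2/3 same-type → satisfied — stop here.

(0,1)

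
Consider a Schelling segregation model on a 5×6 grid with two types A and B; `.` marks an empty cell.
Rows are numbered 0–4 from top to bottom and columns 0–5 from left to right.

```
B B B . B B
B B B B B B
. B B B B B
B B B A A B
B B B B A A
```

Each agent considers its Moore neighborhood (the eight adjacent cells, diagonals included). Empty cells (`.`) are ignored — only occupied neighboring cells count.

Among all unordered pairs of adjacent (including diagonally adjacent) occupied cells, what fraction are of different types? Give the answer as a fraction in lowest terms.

14/79

Scan each occupied cell's neighbors to the right and below (and the two forward diagonals) so each pair is counted once.
From row 0: 0 unlike of 16 pairs (running 0/16).
From row 1: 0 unlike of 19 pairs (running 0/35).
From row 2: 6 unlike of 18 pairs (running 6/53).
From row 3: 7 unlike of 21 pairs (running 13/74).
From row 4: 1 unlike of 5 pairs (running 14/79).
Total adjacent occupied pairs: 79; unlike-type pairs: 14.
14/79 is already in lowest terms.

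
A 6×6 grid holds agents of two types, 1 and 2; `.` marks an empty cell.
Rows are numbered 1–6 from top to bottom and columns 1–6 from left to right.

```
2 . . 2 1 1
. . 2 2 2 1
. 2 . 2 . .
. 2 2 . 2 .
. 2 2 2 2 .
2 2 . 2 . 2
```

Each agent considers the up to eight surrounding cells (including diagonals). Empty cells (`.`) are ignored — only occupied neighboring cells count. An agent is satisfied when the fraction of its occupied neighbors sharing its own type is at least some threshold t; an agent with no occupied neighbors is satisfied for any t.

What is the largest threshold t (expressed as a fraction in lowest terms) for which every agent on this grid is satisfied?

2/5

(1,1)2 — no occupied neighbors
(1,4)2 3/4
(1,5)1 2/5
(1,6)1 2/3
(2,3)2 4/4
(2,4)2 4/5
(2,5)2 3/6
(2,6)1 2/3
(3,2)2 3/3
(3,4)2 5/5
(4,2)2 4/4
(4,3)2 6/6
(4,5)2 3/3
(5,2)2 5/5
(5,3)2 6/6
(5,4)2 5/5
(5,5)2 4/4
(6,1)2 2/2
(6,2)2 3/3
(6,4)2 3/3
(6,6)2 1/1
The smallest same-type fraction is 2/5 at (1,5), which reduces to 2/5. Any threshold above that leaves this agent unsatisfied.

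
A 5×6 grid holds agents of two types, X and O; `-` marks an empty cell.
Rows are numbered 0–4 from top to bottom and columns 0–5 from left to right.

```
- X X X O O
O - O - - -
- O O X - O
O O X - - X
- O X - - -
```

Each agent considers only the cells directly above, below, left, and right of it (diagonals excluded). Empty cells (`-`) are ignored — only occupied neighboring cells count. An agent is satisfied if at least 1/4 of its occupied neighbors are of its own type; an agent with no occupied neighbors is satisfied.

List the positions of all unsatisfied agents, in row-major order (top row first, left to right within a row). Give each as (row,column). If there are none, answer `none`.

Row 0: (0,1)X 1/1 ✓ · (0,2)X 2/3 ✓ · (0,3)X 1/2 ✓ · (0,4)O 1/2 ✓ · (0,5)O 1/1 ✓
Row 1: (1,0)O 0/0 ✓ · (1,2)O 1/2 ✓
Row 2: (2,1)O 2/2 ✓ · (2,2)O 2/4 ✓ · (2,3)X 0/1 ✗ · (2,5)O 0/1 ✗
Row 3: (3,0)O 1/1 ✓ · (3,1)O 3/4 ✓ · (3,2)X 1/3 ✓ · (3,5)X 0/1 ✗
Row 4: (4,1)O 1/2 ✓ · (4,2)X 1/2 ✓

(2,3), (2,5), (3,5)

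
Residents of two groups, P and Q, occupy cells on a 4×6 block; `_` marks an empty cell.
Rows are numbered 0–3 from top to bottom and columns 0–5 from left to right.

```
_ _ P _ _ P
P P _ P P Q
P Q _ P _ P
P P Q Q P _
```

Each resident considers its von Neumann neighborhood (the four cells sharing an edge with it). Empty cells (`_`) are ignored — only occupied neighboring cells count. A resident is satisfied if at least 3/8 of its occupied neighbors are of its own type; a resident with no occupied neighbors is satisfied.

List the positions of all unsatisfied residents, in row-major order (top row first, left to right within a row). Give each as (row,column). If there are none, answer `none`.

(0,2)P 0/0 ok
(0,5)P 0/1 unhappy
(1,0)P 2/2 ok
(1,1)P 1/2 ok
(1,3)P 2/2 ok
(1,4)P 1/2 ok
(1,5)Q 0/3 unhappy
(2,0)P 2/3 ok
(2,1)Q 0/3 unhappy
(2,3)P 1/2 ok
(2,5)P 0/1 unhappy
(3,0)P 2/2 ok
(3,1)P 1/3 unhappy
(3,2)Q 1/2 ok
(3,3)Q 1/3 unhappy
(3,4)P 0/1 unhappy

(0,5), (1,5), (2,1), (2,5), (3,1), (3,3), (3,4)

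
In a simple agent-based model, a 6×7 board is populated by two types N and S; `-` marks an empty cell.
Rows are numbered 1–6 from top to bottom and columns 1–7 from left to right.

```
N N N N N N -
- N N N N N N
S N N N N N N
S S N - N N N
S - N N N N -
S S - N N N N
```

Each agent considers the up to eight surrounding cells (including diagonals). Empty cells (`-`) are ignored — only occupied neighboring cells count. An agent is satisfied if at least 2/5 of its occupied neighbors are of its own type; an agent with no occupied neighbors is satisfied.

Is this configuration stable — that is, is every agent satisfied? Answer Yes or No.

Row 1: (1,1)N 2/2 ✓ · (1,2)N 4/4 ✓ · (1,3)N 5/5 ✓ · (1,4)N 5/5 ✓ · (1,5)N 5/5 ✓ · (1,6)N 4/4 ✓
Row 2: (2,2)N 6/7 ✓ · (2,3)N 8/8 ✓ · (2,4)N 8/8 ✓ · (2,5)N 8/8 ✓ · (2,6)N 7/7 ✓ · (2,7)N 4/4 ✓
Row 3: (3,1)S 2/4 ✓ · (3,2)N 4/7 ✓ · (3,3)N 6/7 ✓ · (3,4)N 7/7 ✓ · (3,5)N 7/7 ✓ · (3,6)N 8/8 ✓ · (3,7)N 5/5 ✓
Row 4: (4,1)S 3/4 ✓ · (4,2)S 3/7 ✓ · (4,3)N 5/6 ✓ · (4,5)N 7/7 ✓ · (4,6)N 7/7 ✓ · (4,7)N 4/4 ✓
Row 5: (5,1)S 4/4 ✓ · (5,3)N 3/5 ✓ · (5,4)N 6/6 ✓ · (5,5)N 7/7 ✓ · (5,6)N 7/7 ✓
Row 6: (6,1)S 2/2 ✓ · (6,2)S 2/3 ✓ · (6,4)N 4/4 ✓ · (6,5)N 5/5 ✓ · (6,6)N 4/4 ✓ · (6,7)N 2/2 ✓
All meet the threshold, so the configuration is stable.

Yes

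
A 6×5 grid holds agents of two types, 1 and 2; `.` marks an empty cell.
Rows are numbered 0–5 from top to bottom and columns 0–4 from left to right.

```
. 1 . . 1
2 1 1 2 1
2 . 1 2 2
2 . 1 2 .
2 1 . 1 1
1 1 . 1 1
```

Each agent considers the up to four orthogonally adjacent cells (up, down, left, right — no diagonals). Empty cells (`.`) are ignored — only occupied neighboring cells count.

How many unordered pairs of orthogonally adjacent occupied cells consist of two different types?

Scan each occupied cell's neighbors to the right and below so each pair is counted once.
Row 0: 1(0,1)–1(1,1)= 1(0,4)–1(1,4)=  → 0/2 unlike.
Row 1: 2(1,0)–1(1,1)≠ 2(1,0)–2(2,0)= 1(1,1)–1(1,2)= 1(1,2)–2(1,3)≠ 1(1,2)–1(2,2)= 2(1,3)–1(1,4)≠ 2(1,3)–2(2,3)= 1(1,4)–2(2,4)≠  → 4/8 unlike.
Row 2: 2(2,0)–2(3,0)= 1(2,2)–2(2,3)≠ 1(2,2)–1(3,2)= 2(2,3)–2(2,4)= 2(2,3)–2(3,3)=  → 1/5 unlike.
Row 3: 2(3,0)–2(4,0)= 1(3,2)–2(3,3)≠ 2(3,3)–1(4,3)≠  → 2/3 unlike.
Row 4: 2(4,0)–1(4,1)≠ 2(4,0)–1(5,0)≠ 1(4,1)–1(5,1)= 1(4,3)–1(4,4)= 1(4,3)–1(5,3)= 1(4,4)–1(5,4)=  → 2/6 unlike.
Row 5: 1(5,0)–1(5,1)= 1(5,3)–1(5,4)=  → 0/2 unlike.
Total adjacent occupied pairs: 26; unlike-type pairs: 9.

9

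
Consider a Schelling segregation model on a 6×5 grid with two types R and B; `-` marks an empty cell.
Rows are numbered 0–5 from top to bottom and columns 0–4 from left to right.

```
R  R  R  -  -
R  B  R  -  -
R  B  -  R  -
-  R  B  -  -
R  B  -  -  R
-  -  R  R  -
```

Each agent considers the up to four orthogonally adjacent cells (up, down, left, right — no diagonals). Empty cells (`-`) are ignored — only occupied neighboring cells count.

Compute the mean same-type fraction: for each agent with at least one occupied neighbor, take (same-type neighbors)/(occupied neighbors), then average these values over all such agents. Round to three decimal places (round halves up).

(0,0)R 2/2
(0,1)R 2/3
(0,2)R 2/2
(1,0)R 2/3
(1,1)B 1/4
(1,2)R 1/2
(2,0)R 1/2
(2,1)B 1/3
(2,3)R — no occupied neighbors
(3,1)R 0/3
(3,2)B 0/1
(4,0)R 0/1
(4,1)B 0/2
(4,4)R — no occupied neighbors
(5,2)R 1/1
(5,3)R 1/1
Sum over 14 agents: 2/2 + 2/3 + 2/2 + 2/3 + 1/4 + 1/2 + 1/2 + 1/3 + 0/3 + 0/1 + 0/1 + 0/2 + 1/1 + 1/1 = 83/12; mean = 83/12 ÷ 14 = 83/168 = 0.494047… → 0.494.

0.494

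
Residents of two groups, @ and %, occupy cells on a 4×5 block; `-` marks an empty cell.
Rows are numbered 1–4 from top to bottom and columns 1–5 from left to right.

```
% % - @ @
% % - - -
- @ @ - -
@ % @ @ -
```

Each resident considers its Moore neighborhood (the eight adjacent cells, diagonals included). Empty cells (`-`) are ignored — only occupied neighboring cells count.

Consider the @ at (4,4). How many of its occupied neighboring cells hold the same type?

2

Occupied neighbors of (4,4): (3,3)=@, (4,3)=@.
Same type (@): 2 of 2.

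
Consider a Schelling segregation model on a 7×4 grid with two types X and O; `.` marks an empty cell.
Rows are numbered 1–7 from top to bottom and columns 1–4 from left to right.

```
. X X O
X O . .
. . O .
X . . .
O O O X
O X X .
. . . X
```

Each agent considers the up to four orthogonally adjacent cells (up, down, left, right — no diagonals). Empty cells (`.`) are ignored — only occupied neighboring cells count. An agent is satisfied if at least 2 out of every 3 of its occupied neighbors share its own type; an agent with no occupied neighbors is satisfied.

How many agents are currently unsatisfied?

11

Row 1: (1,2)X 1/2 not · (1,3)X 1/2 not · (1,4)O 0/1 not
Row 2: (2,1)X 0/1 not · (2,2)O 0/2 not
Row 3: (3,3)O 0/0 satisfied
Row 4: (4,1)X 0/1 not
Row 5: (5,1)O 2/3 satisfied · (5,2)O 2/3 satisfied · (5,3)O 1/3 not · (5,4)X 0/1 not
Row 6: (6,1)O 1/2 not · (6,2)X 1/3 not · (6,3)X 1/2 not
Row 7: (7,4)X 0/0 satisfied
Unsatisfied: (1,2), (1,3), (1,4), (2,1), (2,2), (4,1), (5,3), (5,4), (6,1), (6,2), (6,3) — 11 in total.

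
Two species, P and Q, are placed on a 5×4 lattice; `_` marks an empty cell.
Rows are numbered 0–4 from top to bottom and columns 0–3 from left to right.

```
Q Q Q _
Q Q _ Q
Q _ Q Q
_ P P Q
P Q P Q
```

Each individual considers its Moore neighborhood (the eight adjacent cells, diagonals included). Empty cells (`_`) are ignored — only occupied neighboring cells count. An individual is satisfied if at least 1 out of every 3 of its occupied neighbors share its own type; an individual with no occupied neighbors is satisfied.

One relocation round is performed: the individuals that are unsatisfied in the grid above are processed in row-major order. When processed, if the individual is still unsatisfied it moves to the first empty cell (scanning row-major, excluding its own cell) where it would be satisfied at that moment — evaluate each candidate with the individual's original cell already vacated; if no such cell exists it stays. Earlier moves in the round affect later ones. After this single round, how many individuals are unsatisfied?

0

Initially unsatisfied (in order): (3,2), (4,1).
  (3,2) → (3,0).
  (4,1) → (0,3).
Resulting grid:
Q Q Q Q
Q Q _ Q
Q _ Q Q
P P _ Q
P _ P Q
All satisfied now.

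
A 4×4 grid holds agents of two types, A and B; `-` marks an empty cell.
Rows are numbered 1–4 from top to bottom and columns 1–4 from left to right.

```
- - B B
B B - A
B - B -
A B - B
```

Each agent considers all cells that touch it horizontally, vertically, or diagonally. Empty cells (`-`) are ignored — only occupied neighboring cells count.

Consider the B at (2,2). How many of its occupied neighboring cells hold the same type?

Occupied neighbors of (2,2): (1,3)=B, (2,1)=B, (3,1)=B, (3,3)=B.
Same type (B): 4 of 4.

4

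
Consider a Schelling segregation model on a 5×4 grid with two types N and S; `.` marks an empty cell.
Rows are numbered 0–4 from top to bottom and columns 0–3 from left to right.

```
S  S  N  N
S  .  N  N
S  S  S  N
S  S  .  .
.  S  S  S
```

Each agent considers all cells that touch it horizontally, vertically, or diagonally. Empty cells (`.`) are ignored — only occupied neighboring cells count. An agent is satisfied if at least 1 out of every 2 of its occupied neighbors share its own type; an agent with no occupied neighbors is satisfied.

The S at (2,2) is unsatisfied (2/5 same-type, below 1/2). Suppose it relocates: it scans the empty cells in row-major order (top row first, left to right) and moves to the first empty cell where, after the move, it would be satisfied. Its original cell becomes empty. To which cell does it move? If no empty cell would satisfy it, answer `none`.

Vacating (2,2). Empty cells in order:
  (1,1): 5/7 same-type → satisfied — stop here.

(1,1)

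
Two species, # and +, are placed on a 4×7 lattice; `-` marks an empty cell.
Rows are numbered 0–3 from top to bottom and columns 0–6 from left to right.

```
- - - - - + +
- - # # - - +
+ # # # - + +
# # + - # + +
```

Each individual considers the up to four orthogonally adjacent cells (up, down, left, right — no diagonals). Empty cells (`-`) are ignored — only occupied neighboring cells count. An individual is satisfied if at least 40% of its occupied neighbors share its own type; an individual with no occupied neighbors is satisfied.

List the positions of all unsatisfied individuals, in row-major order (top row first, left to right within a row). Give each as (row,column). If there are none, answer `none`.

(2,0), (3,2), (3,4)

(0,5)+ 1/1 satisfied
(0,6)+ 2/2 satisfied
(1,2)# 2/2 satisfied
(1,3)# 2/2 satisfied
(1,6)+ 2/2 satisfied
(2,0)+ 0/2 not
(2,1)# 2/3 satisfied
(2,2)# 3/4 satisfied
(2,3)# 2/2 satisfied
(2,5)+ 2/2 satisfied
(2,6)+ 3/3 satisfied
(3,0)# 1/2 satisfied
(3,1)# 2/3 satisfied
(3,2)+ 0/2 not
(3,4)# 0/1 not
(3,5)+ 2/3 satisfied
(3,6)+ 2/2 satisfied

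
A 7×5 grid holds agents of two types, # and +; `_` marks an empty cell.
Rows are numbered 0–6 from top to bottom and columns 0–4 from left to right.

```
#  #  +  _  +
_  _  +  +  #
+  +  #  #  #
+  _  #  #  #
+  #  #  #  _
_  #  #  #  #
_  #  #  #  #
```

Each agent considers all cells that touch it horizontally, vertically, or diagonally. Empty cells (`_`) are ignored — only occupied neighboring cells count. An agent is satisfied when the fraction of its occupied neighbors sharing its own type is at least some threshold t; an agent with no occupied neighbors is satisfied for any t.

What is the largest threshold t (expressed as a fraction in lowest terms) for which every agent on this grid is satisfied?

Row 0: (0,0)# 1/1 · (0,1)# 1/3 · (0,2)+ 2/3 · (0,4)+ 1/2
Row 1: (1,2)+ 3/6 · (1,3)+ 3/7 · (1,4)# 2/4
Row 2: (2,0)+ 2/2 · (2,1)+ 3/5 · (2,2)# 3/6 · (2,3)# 6/8 · (2,4)# 4/5
Row 3: (3,0)+ 3/4 · (3,2)# 6/7 · (3,3)# 7/7 · (3,4)# 4/4
Row 4: (4,0)+ 1/3 · (4,1)# 4/6 · (4,2)# 7/7 · (4,3)# 7/7
Row 5: (5,1)# 5/6 · (5,2)# 8/8 · (5,3)# 7/7 · (5,4)# 4/4
Row 6: (6,1)# 3/3 · (6,2)# 5/5 · (6,3)# 5/5 · (6,4)# 3/3
The smallest same-type fraction is 1/3 at (0,1), which reduces to 1/3. Any threshold above that leaves this agent unsatisfied.

1/3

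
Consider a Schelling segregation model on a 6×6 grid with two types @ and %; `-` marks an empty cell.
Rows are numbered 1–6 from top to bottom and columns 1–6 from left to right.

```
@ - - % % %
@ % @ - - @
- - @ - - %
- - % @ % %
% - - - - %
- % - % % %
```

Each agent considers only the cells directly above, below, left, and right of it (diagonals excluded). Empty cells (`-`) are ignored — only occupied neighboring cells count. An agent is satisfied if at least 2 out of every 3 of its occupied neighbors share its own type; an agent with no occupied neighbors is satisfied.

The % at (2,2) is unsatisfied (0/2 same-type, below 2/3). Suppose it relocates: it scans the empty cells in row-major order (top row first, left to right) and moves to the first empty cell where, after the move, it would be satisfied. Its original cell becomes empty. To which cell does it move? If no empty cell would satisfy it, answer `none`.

(3,5)

Vacating (2,2). Empty cells in order:
  (1,2): 0/1 same-type → still unsatisfied.
  (1,3): 1/2 same-type → still unsatisfied.
  (2,4): 1/2 same-type → still unsatisfied.
  (2,5): 1/2 same-type → still unsatisfied.
  (3,1): 0/1 same-type → still unsatisfied.
  (3,2): 0/1 same-type → still unsatisfied.
  (3,4): 0/2 same-type → still unsatisfied.
  (3,5): 2/2 same-type → satisfied — stop here.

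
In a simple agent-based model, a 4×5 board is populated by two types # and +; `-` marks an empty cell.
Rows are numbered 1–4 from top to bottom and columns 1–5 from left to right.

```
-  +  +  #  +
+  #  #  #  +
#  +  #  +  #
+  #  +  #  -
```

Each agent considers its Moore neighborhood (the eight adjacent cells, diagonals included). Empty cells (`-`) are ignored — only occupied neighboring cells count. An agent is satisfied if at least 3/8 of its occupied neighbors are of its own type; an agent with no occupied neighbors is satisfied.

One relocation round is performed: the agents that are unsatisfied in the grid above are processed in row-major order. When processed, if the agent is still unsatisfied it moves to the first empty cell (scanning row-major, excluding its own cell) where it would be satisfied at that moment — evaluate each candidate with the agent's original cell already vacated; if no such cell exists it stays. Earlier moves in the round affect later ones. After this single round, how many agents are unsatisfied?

3

Initially unsatisfied (in order): (1,3), (1,5), (3,4), (4,1).
  (1,3) → (1,1).
  (1,5): no empty cell satisfies it; stays.
  (3,4): no empty cell satisfies it; stays.
  (4,1): no empty cell satisfies it; stays.
Resulting grid:
+ + - # +
+ # # # +
# + # + #
+ # + # -
Unsatisfied now: (1,5), (3,4), (4,1).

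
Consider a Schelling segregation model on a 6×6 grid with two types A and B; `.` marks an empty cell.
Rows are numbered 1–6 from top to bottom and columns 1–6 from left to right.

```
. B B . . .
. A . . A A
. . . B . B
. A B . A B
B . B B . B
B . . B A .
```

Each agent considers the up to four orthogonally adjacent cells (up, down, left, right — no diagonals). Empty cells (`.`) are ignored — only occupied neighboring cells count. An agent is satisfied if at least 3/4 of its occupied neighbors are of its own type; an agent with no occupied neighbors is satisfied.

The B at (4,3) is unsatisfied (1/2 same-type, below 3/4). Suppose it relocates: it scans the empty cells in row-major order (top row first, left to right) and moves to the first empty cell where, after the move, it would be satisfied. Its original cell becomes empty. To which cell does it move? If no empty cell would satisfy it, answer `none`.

Vacating (4,3). Empty cells in order:
  (1,1): 1/1 same-type → satisfied — stop here.

(1,1)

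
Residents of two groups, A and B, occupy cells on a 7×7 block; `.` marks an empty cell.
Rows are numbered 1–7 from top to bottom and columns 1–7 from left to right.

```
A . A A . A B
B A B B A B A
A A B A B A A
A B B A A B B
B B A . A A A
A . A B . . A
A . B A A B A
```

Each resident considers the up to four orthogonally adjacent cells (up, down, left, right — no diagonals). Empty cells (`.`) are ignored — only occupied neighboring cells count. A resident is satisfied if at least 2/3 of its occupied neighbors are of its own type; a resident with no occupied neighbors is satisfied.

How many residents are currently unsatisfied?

33

Row 1: (1,1)A 0/1 ✗ · (1,3)A 1/2 ✗ · (1,4)A 1/2 ✗ · (1,6)A 0/2 ✗ · (1,7)B 0/2 ✗
Row 2: (2,1)B 0/3 ✗ · (2,2)A 1/3 ✗ · (2,3)B 2/4 ✗ · (2,4)B 1/4 ✗ · (2,5)A 0/3 ✗ · (2,6)B 0/4 ✗ · (2,7)A 1/3 ✗
Row 3: (3,1)A 2/3 ✓ · (3,2)A 2/4 ✗ · (3,3)B 2/4 ✗ · (3,4)A 1/4 ✗ · (3,5)B 0/4 ✗ · (3,6)A 1/4 ✗ · (3,7)A 2/3 ✓
Row 4: (4,1)A 1/3 ✗ · (4,2)B 2/4 ✗ · (4,3)B 2/4 ✗ · (4,4)A 2/3 ✓ · (4,5)A 2/4 ✗ · (4,6)B 1/4 ✗ · (4,7)B 1/3 ✗
Row 5: (5,1)B 1/3 ✗ · (5,2)B 2/3 ✓ · (5,3)A 1/3 ✗ · (5,5)A 2/2 ✓ · (5,6)A 2/3 ✓ · (5,7)A 2/3 ✓
Row 6: (6,1)A 1/2 ✗ · (6,3)A 1/3 ✗ · (6,4)B 0/2 ✗ · (6,7)A 2/2 ✓
Row 7: (7,1)A 1/1 ✓ · (7,3)B 0/2 ✗ · (7,4)A 1/3 ✗ · (7,5)A 1/2 ✗ · (7,6)B 0/2 ✗ · (7,7)A 1/2 ✗
Unsatisfied: (1,1), (1,3), (1,4), (1,6), (1,7), (2,1), (2,2), (2,3), (2,4), (2,5), (2,6), (2,7), (3,2), (3,3), (3,4), (3,5), (3,6), (4,1), (4,2), (4,3), (4,5), (4,6), (4,7), (5,1), (5,3), (6,1), (6,3), (6,4), (7,3), (7,4), (7,5), (7,6), (7,7) — 33 in total.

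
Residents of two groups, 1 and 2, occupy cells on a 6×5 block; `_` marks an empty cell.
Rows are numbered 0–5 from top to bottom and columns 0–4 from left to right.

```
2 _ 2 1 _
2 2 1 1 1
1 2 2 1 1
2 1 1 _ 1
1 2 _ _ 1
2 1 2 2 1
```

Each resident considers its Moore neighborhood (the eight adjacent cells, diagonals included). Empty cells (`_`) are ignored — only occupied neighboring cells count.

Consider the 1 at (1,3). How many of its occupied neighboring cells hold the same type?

5

Occupied neighbors of (1,3): (0,2)=2, (0,3)=1, (1,2)=1, (1,4)=1, (2,2)=2, (2,3)=1, (2,4)=1.
Same type (1): 5 of 7.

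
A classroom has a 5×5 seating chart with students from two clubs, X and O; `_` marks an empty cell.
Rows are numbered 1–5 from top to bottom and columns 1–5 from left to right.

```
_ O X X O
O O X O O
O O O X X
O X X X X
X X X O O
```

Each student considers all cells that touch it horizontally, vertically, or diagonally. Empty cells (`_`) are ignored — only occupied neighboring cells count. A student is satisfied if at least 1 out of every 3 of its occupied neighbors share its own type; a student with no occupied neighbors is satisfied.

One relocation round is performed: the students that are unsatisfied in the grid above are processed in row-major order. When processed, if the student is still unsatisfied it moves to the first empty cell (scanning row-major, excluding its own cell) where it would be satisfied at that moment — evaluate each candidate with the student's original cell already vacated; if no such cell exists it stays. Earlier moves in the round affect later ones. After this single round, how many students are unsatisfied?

Initially unsatisfied (in order): (5,4).
  (5,4) → (1,1).
Resulting grid:
O O X X O
O O X O O
O O O X X
O X X X X
X X X _ O
Unsatisfied now: (5,5).

1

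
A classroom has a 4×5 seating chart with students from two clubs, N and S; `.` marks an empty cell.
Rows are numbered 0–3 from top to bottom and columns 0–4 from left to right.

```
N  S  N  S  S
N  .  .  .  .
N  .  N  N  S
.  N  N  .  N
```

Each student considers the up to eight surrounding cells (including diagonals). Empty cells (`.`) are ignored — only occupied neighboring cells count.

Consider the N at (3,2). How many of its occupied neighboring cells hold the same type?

3

Occupied neighbors of (3,2): (2,2)=N, (2,3)=N, (3,1)=N.
Same type (N): 3 of 3.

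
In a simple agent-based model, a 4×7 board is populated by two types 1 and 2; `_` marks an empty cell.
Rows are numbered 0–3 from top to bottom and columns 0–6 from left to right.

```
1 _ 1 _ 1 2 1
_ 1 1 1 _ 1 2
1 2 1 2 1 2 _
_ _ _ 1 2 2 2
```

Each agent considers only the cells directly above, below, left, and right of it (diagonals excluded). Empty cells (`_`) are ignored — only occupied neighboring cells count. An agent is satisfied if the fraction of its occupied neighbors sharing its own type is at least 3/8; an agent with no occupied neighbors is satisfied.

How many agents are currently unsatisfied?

13

(0,0)1 0/0 ✓
(0,2)1 1/1 ✓
(0,4)1 0/1 ✗
(0,5)2 0/3 ✗
(0,6)1 0/2 ✗
(1,1)1 1/2 ✓
(1,2)1 4/4 ✓
(1,3)1 1/2 ✓
(1,5)1 0/3 ✗
(1,6)2 0/2 ✗
(2,0)1 0/1 ✗
(2,1)2 0/3 ✗
(2,2)1 1/3 ✗
(2,3)2 0/4 ✗
(2,4)1 0/3 ✗
(2,5)2 1/3 ✗
(3,3)1 0/2 ✗
(3,4)2 1/3 ✗
(3,5)2 3/3 ✓
(3,6)2 1/1 ✓
Unsatisfied: (0,4), (0,5), (0,6), (1,5), (1,6), (2,0), (2,1), (2,2), (2,3), (2,4), (2,5), (3,3), (3,4) — 13 in total.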